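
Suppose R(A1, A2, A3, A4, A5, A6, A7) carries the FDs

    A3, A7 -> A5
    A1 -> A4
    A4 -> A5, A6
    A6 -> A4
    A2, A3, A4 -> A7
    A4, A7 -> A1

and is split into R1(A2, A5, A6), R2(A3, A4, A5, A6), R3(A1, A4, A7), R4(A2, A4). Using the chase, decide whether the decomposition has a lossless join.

Chase test. Columns are A1, A2, A3, A4, A5, A6, A7; row i has aⱼ where attribute j ∈ Ri, else bᵢⱼ.
Initial tableau (one row per fragment):
  row 1: b11 a2 b13 b14 a5 a6 b17
  row 2: b21 b22 a3 a4 a5 a6 b27
  row 3: a1 b32 b33 a4 b35 b36 a7
  row 4: b41 a2 b43 a4 b45 b46 b47
Rows 2 and 3 agree on A4; apply A4→A5, A6 and equate their A5, A6 entries.
Rows 2 and 4 agree on A4; apply A4→A5, A6 and equate their A5, A6 entries.
Rows 1 and 2 agree on A6; apply A6→A4 and equate their A4 entries.
No row becomes fully distinguished — the join is lossy.

No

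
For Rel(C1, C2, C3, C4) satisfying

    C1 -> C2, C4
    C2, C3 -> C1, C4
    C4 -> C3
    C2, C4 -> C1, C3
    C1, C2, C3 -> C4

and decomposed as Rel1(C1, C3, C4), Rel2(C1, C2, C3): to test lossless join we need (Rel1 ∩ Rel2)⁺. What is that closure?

C1, C2, C3, C4

Rel1 ∩ Rel2 = {C1, C3}.
C1 → C2, C4 applies, adding C2, C4
Closure: {C1, C2, C3, C4}.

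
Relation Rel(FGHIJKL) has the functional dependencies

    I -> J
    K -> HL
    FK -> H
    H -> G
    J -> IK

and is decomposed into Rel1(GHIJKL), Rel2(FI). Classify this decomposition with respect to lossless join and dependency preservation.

Lossless test: (I)⁺ = {GHIJKL}, which contains all of one fragment — lossless.
Dependency preservation: FK → H is not contained in any single fragment, but the restricted closure of its left-hand side across the fragments still reaches the right-hand side; the remaining FDs each lie inside some fragment. All dependencies are preserved.

lossless and dependency-preserving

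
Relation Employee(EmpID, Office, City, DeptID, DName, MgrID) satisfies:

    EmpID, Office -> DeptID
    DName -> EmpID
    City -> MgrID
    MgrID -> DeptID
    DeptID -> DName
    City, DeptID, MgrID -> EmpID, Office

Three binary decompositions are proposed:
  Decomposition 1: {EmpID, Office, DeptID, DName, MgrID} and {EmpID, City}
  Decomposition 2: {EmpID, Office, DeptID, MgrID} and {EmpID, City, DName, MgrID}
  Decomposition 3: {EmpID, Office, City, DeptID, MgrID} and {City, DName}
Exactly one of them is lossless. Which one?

Decomposition 3

Decomposition 1: common = {EmpID}, closure = {EmpID} → lossy.
Decomposition 2: common = {EmpID, MgrID}, closure = {EmpID, DeptID, DName, MgrID} → lossy.
Decomposition 3: common = {City}, closure = {EmpID, Office, City, DeptID, DName, MgrID} → lossless.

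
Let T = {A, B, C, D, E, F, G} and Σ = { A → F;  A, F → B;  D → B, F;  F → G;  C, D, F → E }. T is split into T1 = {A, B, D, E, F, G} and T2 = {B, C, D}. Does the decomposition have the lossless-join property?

No

Common attributes: T1 ∩ T2 = {B, D}.
Closure of {B, D}: D → B, F applies, adding F; F → G applies, adding G. So (B, D)⁺ = {B, D, F, G}.
The closure contains neither all of T1 = {A, B, D, E, F, G} nor all of T2 = {B, C, D}, so the common attributes are not a superkey of either fragment. The join is lossy.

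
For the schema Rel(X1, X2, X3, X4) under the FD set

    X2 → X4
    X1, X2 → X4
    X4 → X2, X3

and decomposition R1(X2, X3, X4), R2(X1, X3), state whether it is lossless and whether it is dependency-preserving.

lossy but dependency-preserving

Lossless test: (X3)⁺ = {X3}, which is a superkey of neither fragment — lossy.
Dependency preservation: X1, X2 → X4 is not contained in any single fragment, but the restricted closure of its left-hand side across the fragments still reaches the right-hand side; the remaining FDs each lie inside some fragment. All dependencies are preserved.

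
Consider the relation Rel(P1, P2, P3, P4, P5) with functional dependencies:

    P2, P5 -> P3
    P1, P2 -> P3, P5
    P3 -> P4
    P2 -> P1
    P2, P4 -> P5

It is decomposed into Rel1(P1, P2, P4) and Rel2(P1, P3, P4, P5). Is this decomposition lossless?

Common attributes: Rel1 ∩ Rel2 = {P1, P4}.
No dependency enlarges {P1, P4}, so (P1, P4)⁺ = {P1, P4}.
The closure contains neither all of Rel1 = {P1, P2, P4} nor all of Rel2 = {P1, P3, P4, P5}, so the common attributes are not a superkey of either fragment. The join is lossy.

No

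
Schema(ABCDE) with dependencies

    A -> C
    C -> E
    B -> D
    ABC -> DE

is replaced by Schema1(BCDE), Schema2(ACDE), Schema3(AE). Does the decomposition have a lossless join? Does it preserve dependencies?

lossy but dependency-preserving

Lossless test (chase): Rows 2 and 3 agree on A; apply A→C and equate their C entries. No row becomes fully distinguished — the join is lossy.
Dependency preservation: ABC → DE is not contained in any single fragment, but the restricted closure of its left-hand side across the fragments still reaches the right-hand side; the remaining FDs each lie inside some fragment. All dependencies are preserved.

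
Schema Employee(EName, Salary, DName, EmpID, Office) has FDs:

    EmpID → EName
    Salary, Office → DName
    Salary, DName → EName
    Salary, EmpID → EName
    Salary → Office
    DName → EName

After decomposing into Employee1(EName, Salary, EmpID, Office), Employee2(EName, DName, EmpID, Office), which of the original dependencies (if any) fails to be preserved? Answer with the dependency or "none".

Salary, Office → DName

Check Salary, Office → DName: no single fragment contains all of {Salary, DName, Office}, and the restricted closure of {Salary, Office} across the fragments never reaches {DName}.
EmpID → EName is preserved.
Salary, DName → EName is preserved.
Salary, EmpID → EName is preserved.
Salary → Office is preserved.
DName → EName is preserved.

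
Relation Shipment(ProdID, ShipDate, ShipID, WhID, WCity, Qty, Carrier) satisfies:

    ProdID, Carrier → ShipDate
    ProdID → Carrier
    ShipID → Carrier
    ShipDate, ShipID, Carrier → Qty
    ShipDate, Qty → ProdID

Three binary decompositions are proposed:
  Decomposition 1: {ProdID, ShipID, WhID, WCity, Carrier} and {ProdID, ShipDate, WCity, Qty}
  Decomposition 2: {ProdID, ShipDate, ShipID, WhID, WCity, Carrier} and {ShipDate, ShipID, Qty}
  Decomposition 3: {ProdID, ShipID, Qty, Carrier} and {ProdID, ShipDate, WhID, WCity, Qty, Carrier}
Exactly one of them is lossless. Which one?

Decomposition 2

Decomposition 1: common = {ProdID, WCity}, closure = {ProdID, ShipDate, WCity, Carrier} → lossy.
Decomposition 2: common = {ShipDate, ShipID}, closure = {ProdID, ShipDate, ShipID, Qty, Carrier} → lossless.
Decomposition 3: common = {ProdID, Qty, Carrier}, closure = {ProdID, ShipDate, Qty, Carrier} → lossy.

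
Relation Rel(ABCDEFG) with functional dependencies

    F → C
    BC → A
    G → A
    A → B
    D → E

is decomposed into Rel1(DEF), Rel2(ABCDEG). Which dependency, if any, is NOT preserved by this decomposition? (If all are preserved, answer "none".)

Check F → C: no single fragment contains all of {CF}, and the restricted closure of {F} across the fragments never reaches {C}.
BC → A is preserved.
G → A is preserved.
A → B is preserved.
D → E is preserved.

F → C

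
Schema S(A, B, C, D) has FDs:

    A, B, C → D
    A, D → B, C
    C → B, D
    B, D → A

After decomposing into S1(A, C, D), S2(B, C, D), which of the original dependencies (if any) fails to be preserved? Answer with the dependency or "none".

A, B, C → D: restricted closure across fragments reaches D.
A, D → B, C: restricted closure across fragments reaches B, C.
C → B, D lies within S2.
B, D → A: restricted closure across fragments reaches A.
Every dependency is enforceable on the fragments, so the decomposition is dependency-preserving.

none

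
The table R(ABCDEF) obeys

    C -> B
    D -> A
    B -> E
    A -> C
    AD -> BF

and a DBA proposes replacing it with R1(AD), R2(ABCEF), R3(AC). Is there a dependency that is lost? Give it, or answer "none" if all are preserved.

AD -> BF

Check AD → BF: no single fragment contains all of {ABDF}, and the restricted closure of {AD} across the fragments never reaches {BF}.
C → B is preserved.
D → A is preserved.
B → E is preserved.
A → C is preserved.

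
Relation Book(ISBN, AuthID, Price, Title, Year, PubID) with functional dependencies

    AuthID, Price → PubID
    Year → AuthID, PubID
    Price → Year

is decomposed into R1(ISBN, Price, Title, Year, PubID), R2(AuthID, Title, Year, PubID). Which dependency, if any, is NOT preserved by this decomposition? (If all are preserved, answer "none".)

none

AuthID, Price → PubID: restricted closure across fragments reaches PubID.
Year → AuthID, PubID lies within R2.
Price → Year lies within R1.
Every dependency is enforceable on the fragments, so the decomposition is dependency-preserving.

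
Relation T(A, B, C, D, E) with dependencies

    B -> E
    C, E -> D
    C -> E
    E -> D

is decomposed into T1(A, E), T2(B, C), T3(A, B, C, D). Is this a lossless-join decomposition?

No

Chase test. Columns are A, B, C, D, E; row i has aⱼ where attribute j ∈ Ti, else bᵢⱼ.
Initial tableau (one row per fragment):
  row 1: a1 b12 b13 b14 a5
  row 2: b21 a2 a3 b24 b25
  row 3: a1 a2 a3 a4 b35
Rows 2 and 3 agree on B; apply B→E and equate their E entries.
Rows 2 and 3 agree on C, E; apply C, E→D and equate their D entries.
No row becomes fully distinguished — the join is lossy.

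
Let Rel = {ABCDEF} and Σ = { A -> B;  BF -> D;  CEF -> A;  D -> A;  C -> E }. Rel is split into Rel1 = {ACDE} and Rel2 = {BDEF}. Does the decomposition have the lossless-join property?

No

Common attributes: Rel1 ∩ Rel2 = {DE}.
Closure of {DE}: D → A applies, adding A; A → B applies, adding B. So (DE)⁺ = {ABDE}.
The closure contains neither all of Rel1 = {ACDE} nor all of Rel2 = {BDEF}, so the common attributes are not a superkey of either fragment. The join is lossy.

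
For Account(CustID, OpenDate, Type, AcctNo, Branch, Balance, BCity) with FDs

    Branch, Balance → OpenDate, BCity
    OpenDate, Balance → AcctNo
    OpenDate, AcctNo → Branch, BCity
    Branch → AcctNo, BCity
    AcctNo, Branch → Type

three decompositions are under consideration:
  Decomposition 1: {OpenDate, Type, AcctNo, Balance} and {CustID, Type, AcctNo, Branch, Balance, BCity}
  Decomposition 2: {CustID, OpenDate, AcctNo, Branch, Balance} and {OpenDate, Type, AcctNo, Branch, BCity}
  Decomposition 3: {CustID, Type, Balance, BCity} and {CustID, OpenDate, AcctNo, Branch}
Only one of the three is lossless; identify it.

Decomposition 1: common = {Type, AcctNo, Balance}, closure = {Type, AcctNo, Balance} → lossy.
Decomposition 2: common = {OpenDate, AcctNo, Branch}, closure = {OpenDate, Type, AcctNo, Branch, BCity} → lossless.
Decomposition 3: common = {CustID}, closure = {CustID} → lossy.

Decomposition 2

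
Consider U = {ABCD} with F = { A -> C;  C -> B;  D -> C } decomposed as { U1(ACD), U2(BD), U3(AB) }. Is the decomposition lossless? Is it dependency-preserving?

Lossless test (chase): Rows 1 and 3 agree on A; apply A→C and equate their C entries. Rows 1 and 3 agree on C; apply C→B and equate their B entries. Rows 1 and 2 agree on D; apply D→C and equate their C entries. Row 1 is now all distinguished symbols — the join is lossless.
Dependency preservation: the restricted closure of {C} across the fragments never reaches {B}, so C → B cannot be enforced without a join — not preserved.

lossless but not dependency-preserving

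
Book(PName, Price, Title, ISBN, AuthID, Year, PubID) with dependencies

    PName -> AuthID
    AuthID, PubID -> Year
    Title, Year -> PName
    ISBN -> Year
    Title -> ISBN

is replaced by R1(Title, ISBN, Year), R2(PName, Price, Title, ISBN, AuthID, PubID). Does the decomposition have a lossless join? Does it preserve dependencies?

Lossless test: (Title, ISBN)⁺ = {PName, Title, ISBN, AuthID, Year}, which contains all of one fragment — lossless.
Dependency preservation: the restricted closure of {AuthID, PubID} across the fragments never reaches {Year}, so AuthID, PubID → Year cannot be enforced without a join — not preserved.

lossless but not dependency-preserving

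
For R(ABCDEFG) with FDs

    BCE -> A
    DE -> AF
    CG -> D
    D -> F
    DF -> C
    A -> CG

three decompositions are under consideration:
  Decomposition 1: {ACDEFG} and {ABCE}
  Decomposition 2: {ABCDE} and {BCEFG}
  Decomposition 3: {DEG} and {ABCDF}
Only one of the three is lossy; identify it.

Decomposition 3

Decomposition 1: common = {ACE}, closure = {ACDEFG} → lossless.
Decomposition 2: common = {BCE}, closure = {ABCDEFG} → lossless.
Decomposition 3: common = {D}, closure = {CDF} → lossy.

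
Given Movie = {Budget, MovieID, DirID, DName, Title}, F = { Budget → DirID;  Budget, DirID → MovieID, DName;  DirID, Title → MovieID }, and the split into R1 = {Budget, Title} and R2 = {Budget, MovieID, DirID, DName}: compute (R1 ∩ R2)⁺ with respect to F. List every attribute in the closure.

Budget, MovieID, DirID, DName

R1 ∩ R2 = {Budget}.
Budget → DirID applies, adding DirID
Budget, DirID → MovieID, DName applies, adding MovieID, DName
Closure: {Budget, MovieID, DirID, DName}.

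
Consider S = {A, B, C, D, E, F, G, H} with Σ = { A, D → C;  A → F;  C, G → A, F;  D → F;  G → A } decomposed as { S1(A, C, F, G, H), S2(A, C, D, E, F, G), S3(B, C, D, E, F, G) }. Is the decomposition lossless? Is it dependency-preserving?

Lossless test (chase): Rows 1 and 3 agree on C, G; apply C, G→A, F and equate their A, F entries. No row becomes fully distinguished — the join is lossy.
Dependency preservation: every FD's attributes lie within a single fragment, so each can be enforced locally — preserved.

lossy but dependency-preserving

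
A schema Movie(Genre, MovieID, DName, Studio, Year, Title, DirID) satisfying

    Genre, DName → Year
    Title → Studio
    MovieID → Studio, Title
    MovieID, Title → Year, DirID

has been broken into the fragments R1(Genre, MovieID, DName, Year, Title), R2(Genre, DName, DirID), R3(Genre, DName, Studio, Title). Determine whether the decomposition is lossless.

No

Chase test. Columns are Genre, MovieID, DName, Studio, Year, Title, DirID; row i has aⱼ where attribute j ∈ Ri, else bᵢⱼ.
Initial tableau (one row per fragment):
  row 1: a1 a2 a3 b14 a5 a6 b17
  row 2: a1 b22 a3 b24 b25 b26 a7
  row 3: a1 b32 a3 a4 b35 a6 b37
Rows 1 and 2 agree on Genre, DName; apply Genre, DName→Year and equate their Year entries.
Rows 1 and 3 agree on Genre, DName; apply Genre, DName→Year and equate their Year entries.
Rows 1 and 3 agree on Title; apply Title→Studio and equate their Studio entries.
No row becomes fully distinguished — the join is lossy.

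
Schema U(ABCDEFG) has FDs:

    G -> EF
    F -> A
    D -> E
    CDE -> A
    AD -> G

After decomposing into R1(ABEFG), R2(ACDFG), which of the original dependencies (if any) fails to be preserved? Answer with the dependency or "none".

D -> E

Check D → E: no single fragment contains all of {DE}, and the restricted closure of {D} across the fragments never reaches {E}.
G → EF is preserved.
F → A is preserved.
CDE → A is preserved.
AD → G is preserved.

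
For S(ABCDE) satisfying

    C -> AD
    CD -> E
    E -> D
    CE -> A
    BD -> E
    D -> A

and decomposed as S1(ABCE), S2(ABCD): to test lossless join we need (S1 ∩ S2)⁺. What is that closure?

S1 ∩ S2 = {ABC}.
C → AD applies, adding D
CD → E applies, adding E
Closure: {ABCDE}.

ABCDE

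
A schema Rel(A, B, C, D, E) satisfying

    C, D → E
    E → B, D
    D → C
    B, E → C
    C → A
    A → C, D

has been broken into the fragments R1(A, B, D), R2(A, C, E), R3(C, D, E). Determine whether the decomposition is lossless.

Yes

Chase test. Columns are A, B, C, D, E; row i has aⱼ where attribute j ∈ Ri, else bᵢⱼ.
Initial tableau (one row per fragment):
  row 1: a1 a2 b13 a4 b15
  row 2: a1 b22 a3 b24 a5
  row 3: b31 b32 a3 a4 a5
Rows 2 and 3 agree on E; apply E→B, D and equate their B, D entries.
Rows 1 and 2 agree on D; apply D→C and equate their C entries.
Rows 1 and 3 agree on C; apply C→A and equate their A entries.
Rows 1 and 2 agree on C, D; apply C, D→E and equate their E entries.
Rows 1 and 2 agree on E; apply E→B, D and equate their B, D entries.
Row 1 is now all distinguished symbols — the join is lossless.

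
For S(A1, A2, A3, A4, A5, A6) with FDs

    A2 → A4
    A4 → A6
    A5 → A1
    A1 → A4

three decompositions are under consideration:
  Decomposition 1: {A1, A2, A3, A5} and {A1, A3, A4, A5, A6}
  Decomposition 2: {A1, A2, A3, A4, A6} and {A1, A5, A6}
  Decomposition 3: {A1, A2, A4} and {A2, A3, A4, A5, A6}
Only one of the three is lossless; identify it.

Decomposition 1: common = {A1, A3, A5}, closure = {A1, A3, A4, A5, A6} → lossless.
Decomposition 2: common = {A1, A6}, closure = {A1, A4, A6} → lossy.
Decomposition 3: common = {A2, A4}, closure = {A2, A4, A6} → lossy.

Decomposition 1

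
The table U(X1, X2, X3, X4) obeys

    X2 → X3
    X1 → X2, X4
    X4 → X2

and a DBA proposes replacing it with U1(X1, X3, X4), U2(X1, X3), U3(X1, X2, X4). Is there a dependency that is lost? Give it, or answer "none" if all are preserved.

Check X2 → X3: no single fragment contains all of {X2, X3}, and the restricted closure of {X2} across the fragments never reaches {X3}.
X1 → X2, X4 is preserved.
X4 → X2 is preserved.

X2 → X3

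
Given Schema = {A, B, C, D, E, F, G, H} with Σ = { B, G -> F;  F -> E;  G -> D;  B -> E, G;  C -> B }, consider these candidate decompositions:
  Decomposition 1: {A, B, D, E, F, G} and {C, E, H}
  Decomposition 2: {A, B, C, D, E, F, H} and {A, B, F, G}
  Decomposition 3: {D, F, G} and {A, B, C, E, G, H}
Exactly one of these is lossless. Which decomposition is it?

Decomposition 1: common = {E}, closure = {E} → lossy.
Decomposition 2: common = {A, B, F}, closure = {A, B, D, E, F, G} → lossless.
Decomposition 3: common = {G}, closure = {D, G} → lossy.

Decomposition 2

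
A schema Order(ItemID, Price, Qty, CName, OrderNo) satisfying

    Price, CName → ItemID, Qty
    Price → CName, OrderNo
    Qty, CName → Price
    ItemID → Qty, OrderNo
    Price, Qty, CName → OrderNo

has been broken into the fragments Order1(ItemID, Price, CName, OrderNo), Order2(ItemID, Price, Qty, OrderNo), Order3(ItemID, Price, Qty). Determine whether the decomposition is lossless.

Chase test. Columns are ItemID, Price, Qty, CName, OrderNo; row i has aⱼ where attribute j ∈ Orderi, else bᵢⱼ.
Initial tableau (one row per fragment):
  row 1: a1 a2 b13 a4 a5
  row 2: a1 a2 a3 b24 a5
  row 3: a1 a2 a3 b34 b35
Rows 1 and 2 agree on Price; apply Price→CName, OrderNo and equate their CName, OrderNo entries.
Rows 1 and 3 agree on Price; apply Price→CName, OrderNo and equate their CName, OrderNo entries.
Rows 1 and 2 agree on ItemID; apply ItemID→Qty, OrderNo and equate their Qty, OrderNo entries.
Row 1 is now all distinguished symbols — the join is lossless.

Yes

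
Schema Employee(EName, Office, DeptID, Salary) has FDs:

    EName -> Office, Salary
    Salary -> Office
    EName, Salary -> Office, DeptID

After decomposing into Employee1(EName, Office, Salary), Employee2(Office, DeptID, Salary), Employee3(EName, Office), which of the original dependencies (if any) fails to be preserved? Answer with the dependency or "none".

Check EName, Salary → Office, DeptID: no single fragment contains all of {EName, Office, DeptID, Salary}, and the restricted closure of {EName, Salary} across the fragments never reaches {Office, DeptID}.
EName → Office, Salary is preserved.
Salary → Office is preserved.

EName, Salary -> Office, DeptID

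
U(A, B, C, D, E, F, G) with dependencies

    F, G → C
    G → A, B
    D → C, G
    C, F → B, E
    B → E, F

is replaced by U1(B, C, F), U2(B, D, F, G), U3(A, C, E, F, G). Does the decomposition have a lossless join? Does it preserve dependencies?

lossless but not dependency-preserving

Lossless test (chase): Rows 2 and 3 agree on F, G; apply F, G→C and equate their C entries. Rows 2 and 3 agree on G; apply G→A, B and equate their A, B entries. Rows 1 and 2 agree on C, F; apply C, F→B, E and equate their B, E entries. Rows 1 and 3 agree on C, F; apply C, F→B, E and equate their B, E entries. Row 2 is now all distinguished symbols — the join is lossless.
Dependency preservation: the restricted closure of {B} across the fragments never reaches {E, F}, so B → E, F cannot be enforced without a join — not preserved.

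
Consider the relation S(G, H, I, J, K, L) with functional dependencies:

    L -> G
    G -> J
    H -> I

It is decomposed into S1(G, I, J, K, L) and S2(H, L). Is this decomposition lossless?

Common attributes: S1 ∩ S2 = {L}.
Closure of {L}: L → G applies, adding G; G → J applies, adding J. So (L)⁺ = {G, J, L}.
The closure contains neither all of S1 = {G, I, J, K, L} nor all of S2 = {H, L}, so the common attributes are not a superkey of either fragment. The join is lossy.

No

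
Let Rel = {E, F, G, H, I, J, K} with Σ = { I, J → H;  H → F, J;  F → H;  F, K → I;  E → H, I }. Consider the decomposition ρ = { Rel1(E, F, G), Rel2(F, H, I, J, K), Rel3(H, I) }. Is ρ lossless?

Chase test. Columns are E, F, G, H, I, J, K; row i has aⱼ where attribute j ∈ Reli, else bᵢⱼ.
Initial tableau (one row per fragment):
  row 1: a1 a2 a3 b14 b15 b16 b17
  row 2: b21 a2 b23 a4 a5 a6 a7
  row 3: b31 b32 b33 a4 a5 b36 b37
Rows 2 and 3 agree on H; apply H→F, J and equate their F, J entries.
Rows 1 and 2 agree on F; apply F→H and equate their H entries.
Rows 1 and 2 agree on H; apply H→F, J and equate their F, J entries.
No row becomes fully distinguished — the join is lossy.

No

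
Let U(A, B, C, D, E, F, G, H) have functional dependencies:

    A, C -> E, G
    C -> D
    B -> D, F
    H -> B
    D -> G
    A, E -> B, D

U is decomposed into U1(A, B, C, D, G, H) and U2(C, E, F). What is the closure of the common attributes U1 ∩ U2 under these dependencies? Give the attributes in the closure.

C, D, G

U1 ∩ U2 = {C}.
C → D applies, adding D
D → G applies, adding G
Closure: {C, D, G}.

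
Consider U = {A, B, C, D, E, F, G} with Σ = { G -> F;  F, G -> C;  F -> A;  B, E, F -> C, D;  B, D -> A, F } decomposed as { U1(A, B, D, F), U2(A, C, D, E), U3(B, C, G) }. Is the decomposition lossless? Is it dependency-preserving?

Lossless test (chase): applying each FD to every pair of rows produces no changes in the tableau, so no row becomes fully distinguished — the join is lossy.
Dependency preservation: the restricted closure of {G} across the fragments never reaches {F}, so G → F cannot be enforced without a join — not preserved.

lossy and not dependency-preserving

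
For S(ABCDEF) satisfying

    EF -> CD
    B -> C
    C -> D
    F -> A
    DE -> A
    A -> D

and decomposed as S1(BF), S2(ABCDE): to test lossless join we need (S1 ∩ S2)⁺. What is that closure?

S1 ∩ S2 = {B}.
B → C applies, adding C
C → D applies, adding D
Closure: {BCD}.

BCD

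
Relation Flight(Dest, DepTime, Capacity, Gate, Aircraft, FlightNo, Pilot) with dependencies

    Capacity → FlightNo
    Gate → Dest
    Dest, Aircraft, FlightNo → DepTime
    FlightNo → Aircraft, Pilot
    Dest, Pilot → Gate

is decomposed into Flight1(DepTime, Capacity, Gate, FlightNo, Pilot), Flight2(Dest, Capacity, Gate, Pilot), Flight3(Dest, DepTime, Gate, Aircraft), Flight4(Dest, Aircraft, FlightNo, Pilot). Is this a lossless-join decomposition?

Yes

Chase test. Columns are Dest, DepTime, Capacity, Gate, Aircraft, FlightNo, Pilot; row i has aⱼ where attribute j ∈ Flighti, else bᵢⱼ.
Initial tableau (one row per fragment):
  row 1: b11 a2 a3 a4 b15 a6 a7
  row 2: a1 b22 a3 a4 b25 b26 a7
  row 3: a1 a2 b33 a4 a5 b36 b37
  row 4: a1 b42 b43 b44 a5 a6 a7
Rows 1 and 2 agree on Capacity; apply Capacity→FlightNo and equate their FlightNo entries.
Rows 1 and 2 agree on Gate; apply Gate→Dest and equate their Dest entries.
Rows 1 and 2 agree on FlightNo; apply FlightNo→Aircraft, Pilot and equate their Aircraft, Pilot entries.
Rows 1 and 4 agree on FlightNo; apply FlightNo→Aircraft, Pilot and equate their Aircraft, Pilot entries.
Rows 1 and 4 agree on Dest, Pilot; apply Dest, Pilot→Gate and equate their Gate entries.
Rows 1 and 2 agree on Dest, Aircraft, FlightNo; apply Dest, Aircraft, FlightNo→DepTime and equate their DepTime entries.
Rows 1 and 4 agree on Dest, Aircraft, FlightNo; apply Dest, Aircraft, FlightNo→DepTime and equate their DepTime entries.
Row 1 is now all distinguished symbols — the join is lossless.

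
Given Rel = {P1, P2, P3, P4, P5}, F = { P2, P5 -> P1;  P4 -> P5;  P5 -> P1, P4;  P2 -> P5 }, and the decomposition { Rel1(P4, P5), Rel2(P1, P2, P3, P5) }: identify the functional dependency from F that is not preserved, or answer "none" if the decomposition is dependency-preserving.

none

P2, P5 → P1 lies within Rel2.
P4 → P5 lies within Rel1.
P5 → P1, P4: restricted closure across fragments reaches P1, P4.
P2 → P5 lies within Rel2.
Every dependency is enforceable on the fragments, so the decomposition is dependency-preserving.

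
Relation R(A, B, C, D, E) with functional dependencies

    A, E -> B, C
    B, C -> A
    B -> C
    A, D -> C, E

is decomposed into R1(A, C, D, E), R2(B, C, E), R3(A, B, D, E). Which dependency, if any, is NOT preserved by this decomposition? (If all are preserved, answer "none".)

A, E → B, C: restricted closure across fragments reaches B, C.
B, C → A: restricted closure across fragments reaches A.
B → C lies within R2.
A, D → C, E lies within R1.
Every dependency is enforceable on the fragments, so the decomposition is dependency-preserving.

none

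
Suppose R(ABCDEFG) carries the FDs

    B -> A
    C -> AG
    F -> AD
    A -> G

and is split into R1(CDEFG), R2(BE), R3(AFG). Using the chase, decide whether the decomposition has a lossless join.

Chase test. Columns are ABCDEFG; row i has aⱼ where attribute j ∈ Ri, else bᵢⱼ.
Initial tableau (one row per fragment):
  row 1: b11 b12 a3 a4 a5 a6 a7
  row 2: b21 a2 b23 b24 a5 b26 b27
  row 3: a1 b32 b33 b34 b35 a6 a7
Rows 1 and 3 agree on F; apply F→AD and equate their AD entries.
No row becomes fully distinguished — the join is lossy.

No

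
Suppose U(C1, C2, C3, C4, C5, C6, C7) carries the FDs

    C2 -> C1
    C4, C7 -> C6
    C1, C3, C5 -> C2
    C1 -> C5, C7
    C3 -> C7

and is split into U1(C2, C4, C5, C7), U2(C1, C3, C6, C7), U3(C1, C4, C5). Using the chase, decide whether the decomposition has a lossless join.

No

Chase test. Columns are C1, C2, C3, C4, C5, C6, C7; row i has aⱼ where attribute j ∈ Ui, else bᵢⱼ.
Initial tableau (one row per fragment):
  row 1: b11 a2 b13 a4 a5 b16 a7
  row 2: a1 b22 a3 b24 b25 a6 a7
  row 3: a1 b32 b33 a4 a5 b36 b37
Rows 2 and 3 agree on C1; apply C1→C5, C7 and equate their C5, C7 entries.
Rows 1 and 3 agree on C4, C7; apply C4, C7→C6 and equate their C6 entries.
No row becomes fully distinguished — the join is lossy.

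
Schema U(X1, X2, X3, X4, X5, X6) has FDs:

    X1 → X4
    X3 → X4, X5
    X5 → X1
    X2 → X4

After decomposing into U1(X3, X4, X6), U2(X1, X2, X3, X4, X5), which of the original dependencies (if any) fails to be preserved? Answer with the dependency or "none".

X1 → X4 lies within U2.
X3 → X4, X5 lies within U2.
X5 → X1 lies within U2.
X2 → X4 lies within U2.
Every dependency is enforceable on the fragments, so the decomposition is dependency-preserving.

none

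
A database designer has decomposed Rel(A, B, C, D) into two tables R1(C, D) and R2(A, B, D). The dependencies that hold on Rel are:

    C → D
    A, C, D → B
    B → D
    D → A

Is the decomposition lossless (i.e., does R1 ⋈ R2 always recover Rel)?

Common attributes: R1 ∩ R2 = {D}.
Closure of {D}: D → A applies, adding A. So (D)⁺ = {A, D}.
The closure contains neither all of R1 = {C, D} nor all of R2 = {A, B, D}, so the common attributes are not a superkey of either fragment. The join is lossy.

No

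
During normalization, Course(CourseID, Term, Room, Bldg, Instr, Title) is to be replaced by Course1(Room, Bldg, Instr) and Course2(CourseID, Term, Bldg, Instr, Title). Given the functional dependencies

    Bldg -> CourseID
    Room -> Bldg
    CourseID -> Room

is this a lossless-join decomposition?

Common attributes: Course1 ∩ Course2 = {Bldg, Instr}.
Closure of {Bldg, Instr}: Bldg → CourseID applies, adding CourseID; CourseID → Room applies, adding Room. So (Bldg, Instr)⁺ = {CourseID, Room, Bldg, Instr}.
This closure contains every attribute of Course1, so Course1 ∩ Course2 → Course1. The join is lossless.

Yes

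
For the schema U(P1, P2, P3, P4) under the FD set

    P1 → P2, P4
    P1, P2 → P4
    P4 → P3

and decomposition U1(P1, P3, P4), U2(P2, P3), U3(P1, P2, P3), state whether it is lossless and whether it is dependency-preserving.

lossless and dependency-preserving

Lossless test (chase): Rows 1 and 3 agree on P1; apply P1→P2, P4 and equate their P2, P4 entries. Row 1 is now all distinguished symbols — the join is lossless.
Dependency preservation: P1 → P2, P4; P1, P2 → P4 are not contained in any single fragment, but the restricted closure of each left-hand side across the fragments still reaches the right-hand side; the remaining FDs each lie inside some fragment. All dependencies are preserved.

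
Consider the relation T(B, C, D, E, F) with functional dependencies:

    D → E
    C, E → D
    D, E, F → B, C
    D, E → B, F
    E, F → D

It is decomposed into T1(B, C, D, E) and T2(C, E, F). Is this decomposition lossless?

Yes

Common attributes: T1 ∩ T2 = {C, E}.
Closure of {C, E}: C, E → D applies, adding D; D, E → B, F applies, adding B, F. So (C, E)⁺ = {B, C, D, E, F}.
This closure contains every attribute of T1, so T1 ∩ T2 → T1. The join is lossless.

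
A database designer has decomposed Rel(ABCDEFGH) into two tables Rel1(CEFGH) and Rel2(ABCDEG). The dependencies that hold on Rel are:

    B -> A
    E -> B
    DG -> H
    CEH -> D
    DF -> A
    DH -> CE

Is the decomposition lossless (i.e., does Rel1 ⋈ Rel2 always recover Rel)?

Common attributes: Rel1 ∩ Rel2 = {CEG}.
Closure of {CEG}: E → B applies, adding B; B → A applies, adding A. So (CEG)⁺ = {ABCEG}.
The closure contains neither all of Rel1 = {CEFGH} nor all of Rel2 = {ABCDEG}, so the common attributes are not a superkey of either fragment. The join is lossy.

No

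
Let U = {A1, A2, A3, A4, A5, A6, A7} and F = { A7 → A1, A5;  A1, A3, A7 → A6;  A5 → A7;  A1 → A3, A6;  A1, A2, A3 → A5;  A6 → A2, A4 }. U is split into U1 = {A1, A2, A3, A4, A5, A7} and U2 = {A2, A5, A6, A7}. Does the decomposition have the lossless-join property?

Common attributes: U1 ∩ U2 = {A2, A5, A7}.
Closure of {A2, A5, A7}: A7 → A1, A5 applies, adding A1; A1 → A3, A6 applies, adding A3, A6; A6 → A2, A4 applies, adding A4. So (A2, A5, A7)⁺ = {A1, A2, A3, A4, A5, A6, A7}.
This closure contains every attribute of U1, so U1 ∩ U2 → U1. The join is lossless.

Yes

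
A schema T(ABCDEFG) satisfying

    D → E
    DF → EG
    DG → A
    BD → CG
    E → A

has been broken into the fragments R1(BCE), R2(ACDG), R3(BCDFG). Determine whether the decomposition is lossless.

Chase test. Columns are ABCDEFG; row i has aⱼ where attribute j ∈ Ri, else bᵢⱼ.
Initial tableau (one row per fragment):
  row 1: b11 a2 a3 b14 a5 b16 b17
  row 2: a1 b22 a3 a4 b25 b26 a7
  row 3: b31 a2 a3 a4 b35 a6 a7
Rows 2 and 3 agree on D; apply D→E and equate their E entries.
Rows 2 and 3 agree on DG; apply DG→A and equate their A entries.
No row becomes fully distinguished — the join is lossy.

No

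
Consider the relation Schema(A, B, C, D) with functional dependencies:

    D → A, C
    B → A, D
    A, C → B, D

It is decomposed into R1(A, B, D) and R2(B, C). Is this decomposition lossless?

Common attributes: R1 ∩ R2 = {B}.
Closure of {B}: B → A, D applies, adding A, D; D → A, C applies, adding C. So (B)⁺ = {A, B, C, D}.
This closure contains every attribute of R1, so R1 ∩ R2 → R1. The join is lossless.

Yes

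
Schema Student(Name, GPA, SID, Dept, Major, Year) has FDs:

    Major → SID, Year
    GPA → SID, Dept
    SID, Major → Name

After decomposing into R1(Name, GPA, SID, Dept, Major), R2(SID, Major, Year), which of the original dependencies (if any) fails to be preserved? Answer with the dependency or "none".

none

Major → SID, Year lies within R2.
GPA → SID, Dept lies within R1.
SID, Major → Name lies within R1.
Every dependency is enforceable on the fragments, so the decomposition is dependency-preserving.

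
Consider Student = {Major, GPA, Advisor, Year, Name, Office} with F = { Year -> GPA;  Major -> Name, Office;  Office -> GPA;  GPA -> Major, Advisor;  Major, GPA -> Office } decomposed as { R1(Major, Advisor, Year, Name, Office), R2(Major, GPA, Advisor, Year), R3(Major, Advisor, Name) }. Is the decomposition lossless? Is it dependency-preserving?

Lossless test (chase): Rows 1 and 2 agree on Year; apply Year→GPA and equate their GPA entries. Rows 1 and 2 agree on Major; apply Major→Name, Office and equate their Name, Office entries. Rows 1 and 3 agree on Major; apply Major→Name, Office and equate their Name, Office entries. Rows 1 and 3 agree on Office; apply Office→GPA and equate their GPA entries. Row 1 is now all distinguished symbols — the join is lossless.
Dependency preservation: Office → GPA; Major, GPA → Office are not contained in any single fragment, but the restricted closure of each left-hand side across the fragments still reaches the right-hand side; the remaining FDs each lie inside some fragment. All dependencies are preserved.

lossless and dependency-preserving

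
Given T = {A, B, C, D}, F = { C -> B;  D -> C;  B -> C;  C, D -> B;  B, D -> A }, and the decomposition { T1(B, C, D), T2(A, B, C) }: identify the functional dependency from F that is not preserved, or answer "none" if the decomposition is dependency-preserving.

B, D -> A

Check B, D → A: no single fragment contains all of {A, B, D}, and the restricted closure of {B, D} across the fragments never reaches {A}.
C → B is preserved.
D → C is preserved.
B → C is preserved.
C, D → B is preserved.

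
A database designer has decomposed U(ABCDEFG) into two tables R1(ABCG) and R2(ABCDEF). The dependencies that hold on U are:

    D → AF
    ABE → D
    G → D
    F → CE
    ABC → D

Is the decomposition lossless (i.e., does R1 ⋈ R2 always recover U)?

Yes

Common attributes: R1 ∩ R2 = {ABC}.
Closure of {ABC}: ABC → D applies, adding D; D → AF applies, adding F; F → CE applies, adding E. So (ABC)⁺ = {ABCDEF}.
This closure contains every attribute of R2, so R1 ∩ R2 → R2. The join is lossless.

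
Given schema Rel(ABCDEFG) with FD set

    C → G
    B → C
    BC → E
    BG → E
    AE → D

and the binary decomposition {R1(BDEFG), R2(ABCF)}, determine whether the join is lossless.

No

Common attributes: R1 ∩ R2 = {BF}.
Closure of {BF}: B → C applies, adding C; BC → E applies, adding E; C → G applies, adding G. So (BF)⁺ = {BCEFG}.
The closure contains neither all of R1 = {BDEFG} nor all of R2 = {ABCF}, so the common attributes are not a superkey of either fragment. The join is lossy.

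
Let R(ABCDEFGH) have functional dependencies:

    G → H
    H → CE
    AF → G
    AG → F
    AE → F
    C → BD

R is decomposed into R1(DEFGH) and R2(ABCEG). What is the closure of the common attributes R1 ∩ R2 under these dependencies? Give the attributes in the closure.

R1 ∩ R2 = {EG}.
G → H applies, adding H
H → CE applies, adding C
C → BD applies, adding BD
Closure: {BCDEGH}.

BCDEGH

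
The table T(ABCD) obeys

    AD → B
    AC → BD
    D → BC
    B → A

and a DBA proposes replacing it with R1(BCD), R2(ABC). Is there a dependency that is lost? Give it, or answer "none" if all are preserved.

none

AD → B: restricted closure across fragments reaches B.
AC → BD: restricted closure across fragments reaches BD.
D → BC lies within R1.
B → A lies within R2.
Every dependency is enforceable on the fragments, so the decomposition is dependency-preserving.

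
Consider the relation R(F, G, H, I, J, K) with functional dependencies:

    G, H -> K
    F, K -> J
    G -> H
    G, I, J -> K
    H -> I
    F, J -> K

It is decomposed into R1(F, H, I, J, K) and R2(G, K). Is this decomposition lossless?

Common attributes: R1 ∩ R2 = {K}.
No dependency enlarges {K}, so (K)⁺ = {K}.
The closure contains neither all of R1 = {F, H, I, J, K} nor all of R2 = {G, K}, so the common attributes are not a superkey of either fragment. The join is lossy.

No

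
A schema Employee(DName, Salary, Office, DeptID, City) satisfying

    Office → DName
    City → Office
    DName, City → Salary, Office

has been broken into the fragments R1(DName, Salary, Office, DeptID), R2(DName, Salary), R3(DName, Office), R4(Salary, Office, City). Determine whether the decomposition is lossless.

No

Chase test. Columns are DName, Salary, Office, DeptID, City; row i has aⱼ where attribute j ∈ Ri, else bᵢⱼ.
Initial tableau (one row per fragment):
  row 1: a1 a2 a3 a4 b15
  row 2: a1 a2 b23 b24 b25
  row 3: a1 b32 a3 b34 b35
  row 4: b41 a2 a3 b44 a5
Rows 1 and 4 agree on Office; apply Office→DName and equate their DName entries.
No row becomes fully distinguished — the join is lossy.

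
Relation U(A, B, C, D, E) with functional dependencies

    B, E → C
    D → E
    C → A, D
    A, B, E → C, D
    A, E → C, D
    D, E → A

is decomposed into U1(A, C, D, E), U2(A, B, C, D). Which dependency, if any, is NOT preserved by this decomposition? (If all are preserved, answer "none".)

Check B, E → C: no single fragment contains all of {B, C, E}, and the restricted closure of {B, E} across the fragments never reaches {C}.
D → E is preserved.
C → A, D is preserved.
A, B, E → C, D is preserved.
A, E → C, D is preserved.
D, E → A is preserved.

B, E → C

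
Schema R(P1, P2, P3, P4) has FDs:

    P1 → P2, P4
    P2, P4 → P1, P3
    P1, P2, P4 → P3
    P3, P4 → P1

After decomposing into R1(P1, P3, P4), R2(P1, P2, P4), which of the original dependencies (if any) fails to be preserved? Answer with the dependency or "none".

P1 → P2, P4 lies within R2.
P2, P4 → P1, P3: restricted closure across fragments reaches P1, P3.
P1, P2, P4 → P3: restricted closure across fragments reaches P3.
P3, P4 → P1 lies within R1.
Every dependency is enforceable on the fragments, so the decomposition is dependency-preserving.

none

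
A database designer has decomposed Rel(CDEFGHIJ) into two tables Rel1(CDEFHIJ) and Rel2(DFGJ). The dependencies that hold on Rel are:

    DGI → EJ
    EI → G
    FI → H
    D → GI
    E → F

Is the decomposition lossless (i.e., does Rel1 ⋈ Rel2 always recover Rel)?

Yes

Common attributes: Rel1 ∩ Rel2 = {DFJ}.
Closure of {DFJ}: D → GI applies, adding GI; DGI → EJ applies, adding E; FI → H applies, adding H. So (DFJ)⁺ = {DEFGHIJ}.
This closure contains every attribute of Rel2, so Rel1 ∩ Rel2 → Rel2. The join is lossless.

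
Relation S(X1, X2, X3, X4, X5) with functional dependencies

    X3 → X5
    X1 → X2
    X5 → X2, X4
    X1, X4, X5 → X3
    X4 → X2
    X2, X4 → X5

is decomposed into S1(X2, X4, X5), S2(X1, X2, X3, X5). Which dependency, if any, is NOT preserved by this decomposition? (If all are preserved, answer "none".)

X3 → X5 lies within S2.
X1 → X2 lies within S2.
X5 → X2, X4 lies within S1.
X1, X4, X5 → X3: restricted closure across fragments reaches X3.
X4 → X2 lies within S1.
X2, X4 → X5 lies within S1.
Every dependency is enforceable on the fragments, so the decomposition is dependency-preserving.

none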